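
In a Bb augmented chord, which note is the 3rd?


Reasoning:
Augmented triad = root + major 3rd (4 semitones) + augmented 5th (8 semitones)
A triad on Bb stacks thirds, so the chord tones use letter names B-D-F
Root: Bb
Major 3rd above Bb: D
Augmented 5th above Bb: F#
The 3rd = D


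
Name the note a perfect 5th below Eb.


Working:
A 5th spans 5 letter names, so from E we land on A
A perfect 5th = 7 semitones below Eb
Spell A at that pitch: Ab
= Ab


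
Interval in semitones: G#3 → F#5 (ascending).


Solution.
Absolute semitone position = octave×12 + chromatic position
G#3: 3×12 + 8 = 44
F#5: 5×12 + 6 = 66
Difference = 66 - 44 = 22
= 22 semitones


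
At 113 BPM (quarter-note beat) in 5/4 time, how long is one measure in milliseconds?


Working:
Quarter-note beat duration = 60000 / 113 ms
Beats per measure (5/4) = 5
One measure = 5 × 60000 / 113 = 300000 / 113 ms
= 2654.9 ms


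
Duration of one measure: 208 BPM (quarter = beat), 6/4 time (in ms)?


Reasoning:
Quarter-note beat duration = 60000 / 208 ms
Beats per measure (6/4) = 6
One measure = 6 × 60000 / 208 = 360000 / 208 ms
= 1730.8 ms


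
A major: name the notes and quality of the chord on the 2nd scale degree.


Step by step:
A major scale: A B C# D E F# G#
Diatonic triad on degree 2 stacks scale notes 2, 4, 6: B D F#
B→D = 3 semitones; B→F# = 7 semitones → minor triad
= B D F# (minor)


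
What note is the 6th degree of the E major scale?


Let's work it out.
Major scale pattern: W-W-H-W-W-W-H (2-2-1-2-2-2-1 semitones)
Starting from E:
  E + 2 semitones → F#
  F# + 2 semitones → G#
  G# + 1 semitone → A
  A + 2 semitones → B
  B + 2 semitones → C#
  C# + 2 semitones → D#
  D# + 1 semitone → E
Scale: E F# G# A B C# D#
Degree 6 = C#


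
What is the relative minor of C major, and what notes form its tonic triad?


The relative minor shares the major's key signature and starts on its 6th degree
6th degree = a major 6th above the tonic; a major 6th above C is A
→ relative minor of C major is A minor
Tonic triad of A minor = root + minor 3rd + perfect 5th = A C E
= A minor; triad = A C E


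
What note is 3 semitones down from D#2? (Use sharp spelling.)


Let's work it out.
D#2: chromatic position 3 in octave 2 → absolute = 2×12 + 3 = 27
Transpose down 3: 27 - 3 = 24
24 = 2×12 + 0 → C in octave 2
Result = C2


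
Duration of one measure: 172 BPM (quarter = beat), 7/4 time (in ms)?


Reasoning:
Quarter-note beat duration = 60000 / 172 ms
Beats per measure (7/4) = 7
One measure = 7 × 60000 / 172 = 420000 / 172 ms
= 2441.9 ms


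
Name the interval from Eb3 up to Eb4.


Step by step:
Letter names: E → E spans 8 letter names → an octave
Semitones: Eb3 → Eb4 = 12 half-steps
An octave of 12 semitones is a perfect octave
= perfect octave


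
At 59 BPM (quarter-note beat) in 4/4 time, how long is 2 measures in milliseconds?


Quarter-note beat duration = 60000 / 59 ms
Beats per measure (4/4) = 4
One measure = 4 × 60000 / 59 = 240000 / 59 ms
2 measures = 2 × 240000 / 59 = 480000 / 59
= 8135.6 ms


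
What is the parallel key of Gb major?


Parallel keys share the same tonic but differ in mode
Gb major → parallel is Gb minor
= Gb minor


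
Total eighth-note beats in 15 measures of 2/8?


Time signature 2/8: the bottom number 8 means the eighth note gets one count
The top number 2 means 2 eighth-note beats per measure
Total = 2 × 15 measures
= 30 eighth-note beats


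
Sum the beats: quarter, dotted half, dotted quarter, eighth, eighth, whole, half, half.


Let's work it out.
Beat values:
  quarter = 1 beat
  dotted half = 3 beats
  dotted quarter = 1.5 beats
  eighth = 0.5 beats
  eighth = 0.5 beats
  whole = 4 beats
  half = 2 beats
  half = 2 beats
Sum = 1 + 3 + 1.5 + 0.5 + 0.5 + 4 + 2 + 2
= 14.5 beats


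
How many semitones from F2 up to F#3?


Let's work it out.
Absolute semitone position = octave×12 + chromatic position
F2: 2×12 + 5 = 29
F#3: 3×12 + 6 = 42
Difference = 42 - 29 = 13
= 13 semitones


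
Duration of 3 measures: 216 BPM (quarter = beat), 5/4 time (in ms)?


Let's work it out.
Quarter-note beat duration = 60000 / 216 ms
Beats per measure (5/4) = 5
One measure = 5 × 60000 / 216 = 300000 / 216 ms
3 measures = 3 × 300000 / 216 = 900000 / 216
= 4166.7 ms


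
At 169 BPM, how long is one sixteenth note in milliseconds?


Solution.
One quarter-note beat = 60000 / BPM = 60000 / 169 ms
Sixteenth note = 1/4 × quarter note
Duration = 1/4 × 60000 / 169 = 15000 / 169
= 88.8 ms


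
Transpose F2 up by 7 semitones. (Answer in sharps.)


Let's work it out.
F2: chromatic position 5 in octave 2 → absolute = 2×12 + 5 = 29
Transpose up 7: 29 + 7 = 36
36 = 3×12 + 0 → C in octave 3
Result = C3


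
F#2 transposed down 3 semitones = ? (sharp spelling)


Working:
F#2: chromatic position 6 in octave 2 → absolute = 2×12 + 6 = 30
Transpose down 3: 30 - 3 = 27
27 = 2×12 + 3 → D# in octave 2
Result = D#2


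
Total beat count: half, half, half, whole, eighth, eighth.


Beat values:
  half = 2 beats
  half = 2 beats
  half = 2 beats
  whole = 4 beats
  eighth = 0.5 beats
  eighth = 0.5 beats
Sum = 2 + 2 + 2 + 4 + 0.5 + 0.5
= 11 beats


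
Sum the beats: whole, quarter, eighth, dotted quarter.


Reasoning:
Beat values:
  whole = 4 beats
  quarter = 1 beat
  eighth = 0.5 beats
  dotted quarter = 1.5 beats
Sum = 4 + 1 + 0.5 + 1.5
= 7 beats


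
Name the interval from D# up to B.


Letter names: D → B spans 6 letter names → a 6th
Semitones: D# → B = 8 half-steps
A 6th of 8 semitones is a minor 6th
= minor 6th


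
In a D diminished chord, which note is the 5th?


Working:
Diminished triad = root + minor 3rd (3 semitones) + diminished 5th (6 semitones)
A triad on D stacks thirds, so the chord tones use letter names D-F-A
Root: D
Minor 3rd above D: F
Diminished 5th above D: Ab
The 5th = Ab


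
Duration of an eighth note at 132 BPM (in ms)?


Let's work it out.
One quarter-note beat = 60000 / BPM = 60000 / 132 ms
Eighth note = 1/2 × quarter note
Duration = 1/2 × 60000 / 132 = 30000 / 132
= 227.3 ms


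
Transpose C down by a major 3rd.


Working:
major 3rd: 3 letter names, 4 semitones
Letter: C - 2 → A
Pitch: C - 4 semitones, spelled as an A → Ab
= Ab


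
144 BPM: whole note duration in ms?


Working:
One quarter-note beat = 60000 / BPM = 60000 / 144 ms
Whole note = 4 × quarter note
Duration = 4 × 60000 / 144 = 240000 / 144
= 1666.7 ms


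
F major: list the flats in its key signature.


Step by step:
Flat major keys: C(0), F(1), Bb(2), Eb(3), Ab(4), Db(5), Gb(6), Cb(7)
F major has 1 flat
Order of flats: Bb Eb Ab Db Gb Cb Fb → first 1: Bb
= Bb


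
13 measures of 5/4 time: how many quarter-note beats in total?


Let's work it out.
Time signature 5/4: the bottom number 4 means the quarter note gets one count
The top number 5 means 5 quarter-note beats per measure
Total = 5 × 13 measures
= 65 quarter-note beats


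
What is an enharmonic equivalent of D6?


Enharmonic notes sound the same pitch but are spelled with different letter names
D and C## name the same pitch class
= C##6


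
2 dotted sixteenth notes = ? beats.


Let's work it out.
Base sixteenth note = 1/4 beats
Dot 1 adds half the previous value: +1/8
One dotted sixteenth = 1/4 + 1/8 = 3/8
2 of them = 2 × 3/8 = 3/4
= 3/4 beats


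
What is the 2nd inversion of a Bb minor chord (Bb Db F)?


Root position: Bb Db F
2nd inversion: move root and 3rd up an octave
Bass note: F
Notes (bottom to top) = F Bb Db


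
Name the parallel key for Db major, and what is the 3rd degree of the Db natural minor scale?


Solution.
Parallel keys share the same tonic but differ in mode
Db major → parallel is Db minor
Db natural minor scale: Db Eb Fb Gb Ab Bbb Cb
= Db minor; 3rd degree = Fb


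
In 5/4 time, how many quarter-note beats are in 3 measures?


Working:
Time signature 5/4: the bottom number 4 means the quarter note gets one count
The top number 5 means 5 quarter-note beats per measure
Total = 5 × 3 measures
= 15 quarter-note beats


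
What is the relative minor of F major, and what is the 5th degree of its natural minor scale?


Let's work it out.
The relative minor shares the major's key signature and starts on its 6th degree
6th degree = a major 6th above the tonic; a major 6th above F is D
→ relative minor of F major is D minor
D natural minor scale: D E F G A Bb C
= D minor; 5th degree = A


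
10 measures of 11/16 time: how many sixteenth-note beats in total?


Solution.
Time signature 11/16: the bottom number 16 means the sixteenth note gets one count
The top number 11 means 11 sixteenth-note beats per measure
Total = 11 × 10 measures
= 110 sixteenth-note beats


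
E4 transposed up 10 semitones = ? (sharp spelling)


Let's work it out.
E4: chromatic position 4 in octave 4 → absolute = 4×12 + 4 = 52
Transpose up 10: 52 + 10 = 62
62 = 5×12 + 2 → D in octave 5
Result = D5


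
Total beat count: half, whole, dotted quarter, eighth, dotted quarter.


Beat values:
  half = 2 beats
  whole = 4 beats
  dotted quarter = 1.5 beats
  eighth = 0.5 beats
  dotted quarter = 1.5 beats
Sum = 2 + 4 + 1.5 + 0.5 + 1.5
= 9.5 beats


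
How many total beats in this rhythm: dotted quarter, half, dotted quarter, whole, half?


Solution.
Beat values:
  dotted quarter = 1.5 beats
  half = 2 beats
  dotted quarter = 1.5 beats
  whole = 4 beats
  half = 2 beats
Sum = 1.5 + 2 + 1.5 + 4 + 2
= 11 beats


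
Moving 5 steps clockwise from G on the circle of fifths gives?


Each clockwise step on the circle of fifths moves up a perfect 5th
From G: G → D → A → E → B → F#/Gb
= F#/Gb


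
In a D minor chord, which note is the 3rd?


Solution.
Minor triad = root + minor 3rd (3 semitones) + perfect 5th (7 semitones)
A triad on D stacks thirds, so the chord tones use letter names D-F-A
Root: D
Minor 3rd above D: F
Perfect 5th above D: A
The 3rd = F


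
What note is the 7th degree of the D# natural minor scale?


Working:
Natural minor scale pattern: W-H-W-W-H-W-W (2-1-2-2-1-2-2 semitones)
Starting from D#:
  D# + 2 semitones → E#
  E# + 1 semitone → F#
  F# + 2 semitones → G#
  G# + 2 semitones → A#
  A# + 1 semitone → B
  B + 2 semitones → C#
  C# + 2 semitones → D#
Scale: D# E# F# G# A# B C#
Degree 7 = C#


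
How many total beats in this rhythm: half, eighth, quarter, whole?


Step by step:
Beat values:
  half = 2 beats
  eighth = 0.5 beats
  quarter = 1 beat
  whole = 4 beats
Sum = 2 + 0.5 + 1 + 4
= 7.5 beats


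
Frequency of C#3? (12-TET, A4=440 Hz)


Solution.
f = 440 × 2^(n/12) where n = semitones from A4
C#3: -20 semitones from A4
f = 440 × 2^(-20/12)
f = 138.59 Hz


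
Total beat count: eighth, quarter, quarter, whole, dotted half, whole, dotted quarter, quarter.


Working:
Beat values:
  eighth = 0.5 beats
  quarter = 1 beat
  quarter = 1 beat
  whole = 4 beats
  dotted half = 3 beats
  whole = 4 beats
  dotted quarter = 1.5 beats
  quarter = 1 beat
Sum = 0.5 + 1 + 1 + 4 + 3 + 4 + 1.5 + 1
= 16 beats


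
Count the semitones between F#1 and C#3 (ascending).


Solution.
Absolute semitone position = octave×12 + chromatic position
F#1: 1×12 + 6 = 18
C#3: 3×12 + 1 = 37
Difference = 37 - 18 = 19
= 19 semitones


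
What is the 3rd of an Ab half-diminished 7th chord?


Reasoning:
Half-diminished 7th chord = root + minor 3rd + diminished 5th + minor 7th
Seventh chords stack in thirds, so the letter names are A-C-E-G
Root: Ab
Minor 3rd above Ab: Cb
Diminished 5th above Ab: Ebb
Minor 7th above Ab: Gb
The 3rd = Cb


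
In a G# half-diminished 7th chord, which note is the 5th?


Step by step:
Half-diminished 7th chord = root + minor 3rd + diminished 5th + minor 7th
Seventh chords stack in thirds, so the letter names are G-B-D-F
Root: G#
Minor 3rd above G#: B
Diminished 5th above G#: D
Minor 7th above G#: F#
The 5th = D


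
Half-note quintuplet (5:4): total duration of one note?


Let's work it out.
Quintuplet: 5 notes occupy the space of 4 half notes
Space = 4 × 2 = 8 beats
Each quintuplet note = 8 / 5 = 8/5 beats
= 8/5 beats


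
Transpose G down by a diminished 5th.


diminished 5th: 5 letter names, 6 semitones
Letter: G - 4 → C
Pitch: G - 6 semitones, spelled as a C → C#
= C#


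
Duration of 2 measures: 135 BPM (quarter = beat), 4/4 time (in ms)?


Reasoning:
Quarter-note beat duration = 60000 / 135 ms
Beats per measure (4/4) = 4
One measure = 4 × 60000 / 135 = 240000 / 135 ms
2 measures = 2 × 240000 / 135 = 480000 / 135
= 3555.6 ms


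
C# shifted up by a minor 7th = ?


Reasoning:
minor 7th: 7 letter names, 10 semitones
Letter: C + 6 → B
Pitch: C# + 10 semitones, spelled as a B → B
= B


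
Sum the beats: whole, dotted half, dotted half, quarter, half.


Let's work it out.
Beat values:
  whole = 4 beats
  dotted half = 3 beats
  dotted half = 3 beats
  quarter = 1 beat
  half = 2 beats
Sum = 4 + 3 + 3 + 1 + 2
= 13 beats


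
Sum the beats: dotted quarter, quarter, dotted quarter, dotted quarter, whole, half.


Reasoning:
Beat values:
  dotted quarter = 1.5 beats
  quarter = 1 beat
  dotted quarter = 1.5 beats
  dotted quarter = 1.5 beats
  whole = 4 beats
  half = 2 beats
Sum = 1.5 + 1 + 1.5 + 1.5 + 4 + 2
= 11.5 beats


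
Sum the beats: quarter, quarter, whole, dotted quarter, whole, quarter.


Solution.
Beat values:
  quarter = 1 beat
  quarter = 1 beat
  whole = 4 beats
  dotted quarter = 1.5 beats
  whole = 4 beats
  quarter = 1 beat
Sum = 1 + 1 + 4 + 1.5 + 4 + 1
= 12.5 beats


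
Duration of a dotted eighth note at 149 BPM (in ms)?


Reasoning:
One quarter-note beat = 60000 / BPM = 60000 / 149 ms
Dotted eighth note = 3/4 × quarter note
Duration = 3/4 × 60000 / 149 = 45000 / 149
= 302.0 ms


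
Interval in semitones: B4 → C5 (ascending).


Reasoning:
Absolute semitone position = octave×12 + chromatic position
B4: 4×12 + 11 = 59
C5: 5×12 + 0 = 60
Difference = 60 - 59 = 1
= 1 semitone


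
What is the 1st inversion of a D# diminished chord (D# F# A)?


Reasoning:
Root position: D# F# A
1st inversion: move root up an octave
Bass note: F#
Notes (bottom to top) = F# A D#


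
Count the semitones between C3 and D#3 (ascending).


Let's work it out.
Absolute semitone position = octave×12 + chromatic position
C3: 3×12 + 0 = 36
D#3: 3×12 + 3 = 39
Difference = 39 - 36 = 3
= 3 semitones


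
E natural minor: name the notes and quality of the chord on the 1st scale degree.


Working:
E natural minor scale: E F# G A B C D
Diatonic triad on degree 1 stacks scale notes 1, 3, 5: E G B
E→G = 3 semitones; E→B = 7 semitones → minor triad
= E G B (minor)


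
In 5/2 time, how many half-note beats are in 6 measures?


Time signature 5/2: the bottom number 2 means the half note gets one count
The top number 5 means 5 half-note beats per measure
Total = 5 × 6 measures
= 30 half-note beats


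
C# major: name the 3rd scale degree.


Let's work it out.
Major scale pattern: W-W-H-W-W-W-H (2-2-1-2-2-2-1 semitones)
Starting from C#:
  C# + 2 semitones → D#
  D# + 2 semitones → E#
  E# + 1 semitone → F#
  F# + 2 semitones → G#
  G# + 2 semitones → A#
  A# + 2 semitones → B#
  B# + 1 semitone → C#
Scale: C# D# E# F# G# A# B#
Degree 3 = E#


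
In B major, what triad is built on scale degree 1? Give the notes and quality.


Working:
B major scale: B C# D# E F# G# A#
Diatonic triad on degree 1 stacks scale notes 1, 3, 5: B D# F#
B→D# = 4 semitones; B→F# = 7 semitones → major triad
= B D# F# (major)


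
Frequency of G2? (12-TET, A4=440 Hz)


Reasoning:
f = 440 × 2^(n/12) where n = semitones from A4
G2: -26 semitones from A4
f = 440 × 2^(-26/12)
f = 98.00 Hz


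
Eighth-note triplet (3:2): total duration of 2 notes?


Triplet: 3 notes occupy the space of 2 eighth notes
Space = 2 × 1/2 = 1 beat
Each triplet note = 1 / 3 = 1/3 beats
2 notes = 2 × 1/3 = 2/3
= 2/3 beats


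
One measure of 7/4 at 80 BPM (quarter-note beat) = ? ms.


Quarter-note beat duration = 60000 / 80 ms
Beats per measure (7/4) = 7
One measure = 7 × 60000 / 80 = 420000 / 80 ms
= 5250.0 ms


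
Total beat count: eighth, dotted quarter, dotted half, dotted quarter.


Let's work it out.
Beat values:
  eighth = 0.5 beats
  dotted quarter = 1.5 beats
  dotted half = 3 beats
  dotted quarter = 1.5 beats
Sum = 0.5 + 1.5 + 3 + 1.5
= 6.5 beats


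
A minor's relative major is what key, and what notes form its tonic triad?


The relative major shares the key signature and is a minor 3rd above the minor tonic
A minor 3rd above A is C
→ relative major of A minor is C major
Tonic triad of C major = root + major 3rd + perfect 5th = C E G
= C major; triad = C E G


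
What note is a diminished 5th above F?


Reasoning:
A 5th spans 5 letter names, so from F we land on C
A diminished 5th = 6 semitones above F
Spell C at that pitch: Cb
= Cb


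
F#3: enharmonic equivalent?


Reasoning:
Enharmonic notes sound the same pitch but are spelled with different letter names
F# and Gb name the same pitch class
= Gb3


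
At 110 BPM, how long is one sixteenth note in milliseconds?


Let's work it out.
One quarter-note beat = 60000 / BPM = 60000 / 110 ms
Sixteenth note = 1/4 × quarter note
Duration = 1/4 × 60000 / 110 = 15000 / 110
= 136.4 ms


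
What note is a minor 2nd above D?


Reasoning:
A 2nd spans 2 letter names, so from D we land on E
A minor 2nd = 1 semitone above D
Spell E at that pitch: Eb
= Eb


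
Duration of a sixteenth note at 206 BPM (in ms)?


Solution.
One quarter-note beat = 60000 / BPM = 60000 / 206 ms
Sixteenth note = 1/4 × quarter note
Duration = 1/4 × 60000 / 206 = 15000 / 206
= 72.8 ms


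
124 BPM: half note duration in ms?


One quarter-note beat = 60000 / BPM = 60000 / 124 ms
Half note = 2 × quarter note
Duration = 2 × 60000 / 124 = 120000 / 124
= 967.7 ms


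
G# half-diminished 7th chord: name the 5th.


Working:
Half-diminished 7th chord = root + minor 3rd + diminished 5th + minor 7th
Seventh chords stack in thirds, so the letter names are G-B-D-F
Root: G#
Minor 3rd above G#: B
Diminished 5th above G#: D
Minor 7th above G#: F#
The 5th = D


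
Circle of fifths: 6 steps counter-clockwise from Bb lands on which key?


Step by step:
Each counter-clockwise step moves down a perfect 5th (= up a perfect 4th)
From Bb: Bb → Eb → Ab → Db → F#/Gb → B → E
= E


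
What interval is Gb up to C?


Solution.
Letter names: G → C spans 4 letter names → a 4th
Semitones: Gb → C = 6 half-steps
A 4th of 6 semitones is an augmented 4th
= augmented 4th


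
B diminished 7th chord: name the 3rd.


Solution.
Diminished 7th chord = root + minor 3rd + diminished 5th + diminished 7th
Seventh chords stack in thirds, so the letter names are B-D-F-A
Root: B
Minor 3rd above B: D
Diminished 5th above B: F
Diminished 7th above B: Ab
The 3rd = D


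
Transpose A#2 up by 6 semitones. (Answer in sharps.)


Step by step:
A#2: chromatic position 10 in octave 2 → absolute = 2×12 + 10 = 34
Transpose up 6: 34 + 6 = 40
40 = 3×12 + 4 → E in octave 3
Result = E3


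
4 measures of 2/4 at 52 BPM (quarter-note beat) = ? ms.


Reasoning:
Quarter-note beat duration = 60000 / 52 ms
Beats per measure (2/4) = 2
One measure = 2 × 60000 / 52 = 120000 / 52 ms
4 measures = 4 × 120000 / 52 = 480000 / 52
= 9230.8 ms


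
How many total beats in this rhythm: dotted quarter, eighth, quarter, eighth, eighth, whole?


Beat values:
  dotted quarter = 1.5 beats
  eighth = 0.5 beats
  quarter = 1 beat
  eighth = 0.5 beats
  eighth = 0.5 beats
  whole = 4 beats
Sum = 1.5 + 0.5 + 1 + 0.5 + 0.5 + 4
= 8 beats


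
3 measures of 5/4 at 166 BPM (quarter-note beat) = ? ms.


Solution.
Quarter-note beat duration = 60000 / 166 ms
Beats per measure (5/4) = 5
One measure = 5 × 60000 / 166 = 300000 / 166 ms
3 measures = 3 × 300000 / 166 = 900000 / 166
= 5421.7 ms


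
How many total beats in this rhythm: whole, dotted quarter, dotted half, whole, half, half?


Reasoning:
Beat values:
  whole = 4 beats
  dotted quarter = 1.5 beats
  dotted half = 3 beats
  whole = 4 beats
  half = 2 beats
  half = 2 beats
Sum = 4 + 1.5 + 3 + 4 + 2 + 2
= 16.5 beats


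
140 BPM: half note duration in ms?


Step by step:
One quarter-note beat = 60000 / BPM = 60000 / 140 ms
Half note = 2 × quarter note
Duration = 2 × 60000 / 140 = 120000 / 140
= 857.1 ms


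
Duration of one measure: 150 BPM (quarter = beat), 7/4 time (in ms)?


Quarter-note beat duration = 60000 / 150 ms
Beats per measure (7/4) = 7
One measure = 7 × 60000 / 150 = 420000 / 150 ms
= 2800.0 ms


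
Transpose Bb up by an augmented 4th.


Solution.
augmented 4th: 4 letter names, 6 semitones
Letter: B + 3 → E
Pitch: Bb + 6 semitones, spelled as an E → E
= E


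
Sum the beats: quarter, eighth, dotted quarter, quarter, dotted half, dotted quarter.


Beat values:
  quarter = 1 beat
  eighth = 0.5 beats
  dotted quarter = 1.5 beats
  quarter = 1 beat
  dotted half = 3 beats
  dotted quarter = 1.5 beats
Sum = 1 + 0.5 + 1.5 + 1 + 3 + 1.5
= 8.5 beats


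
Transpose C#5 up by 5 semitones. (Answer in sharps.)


Step by step:
C#5: chromatic position 1 in octave 5 → absolute = 5×12 + 1 = 61
Transpose up 5: 61 + 5 = 66
66 = 5×12 + 6 → F# in octave 5
Result = F#5


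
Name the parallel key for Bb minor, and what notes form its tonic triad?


Parallel keys share the same tonic but differ in mode
Bb minor → parallel is Bb major
Tonic triad of Bb major = Bb D F
= Bb major; triad = Bb D F


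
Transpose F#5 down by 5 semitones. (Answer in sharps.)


F#5: chromatic position 6 in octave 5 → absolute = 5×12 + 6 = 66
Transpose down 5: 66 - 5 = 61
61 = 5×12 + 1 → C# in octave 5
Result = C#5


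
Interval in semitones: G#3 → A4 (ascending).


Reasoning:
Absolute semitone position = octave×12 + chromatic position
G#3: 3×12 + 8 = 44
A4: 4×12 + 9 = 57
Difference = 57 - 44 = 13
= 13 semitones


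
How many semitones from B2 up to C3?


Reasoning:
Absolute semitone position = octave×12 + chromatic position
B2: 2×12 + 11 = 35
C3: 3×12 + 0 = 36
Difference = 36 - 35 = 1
= 1 semitone


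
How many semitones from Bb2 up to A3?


Absolute semitone position = octave×12 + chromatic position
Bb2: 2×12 + 10 = 34
A3: 3×12 + 9 = 45
Difference = 45 - 34 = 11
= 11 semitones


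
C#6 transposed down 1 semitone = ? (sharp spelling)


Reasoning:
C#6: chromatic position 1 in octave 6 → absolute = 6×12 + 1 = 73
Transpose down 1: 73 - 1 = 72
72 = 6×12 + 0 → C in octave 6
Result = C6


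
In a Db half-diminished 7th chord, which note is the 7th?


Working:
Half-diminished 7th chord = root + minor 3rd + diminished 5th + minor 7th
Seventh chords stack in thirds, so the letter names are D-F-A-C
Root: Db
Minor 3rd above Db: Fb
Diminished 5th above Db: Abb
Minor 7th above Db: Cb
The 7th = Cb


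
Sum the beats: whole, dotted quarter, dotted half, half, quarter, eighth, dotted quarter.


Reasoning:
Beat values:
  whole = 4 beats
  dotted quarter = 1.5 beats
  dotted half = 3 beats
  half = 2 beats
  quarter = 1 beat
  eighth = 0.5 beats
  dotted quarter = 1.5 beats
Sum = 4 + 1.5 + 3 + 2 + 1 + 0.5 + 1.5
= 13.5 beats


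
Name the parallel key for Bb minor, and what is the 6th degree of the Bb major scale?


Working:
Parallel keys share the same tonic but differ in mode
Bb minor → parallel is Bb major
Bb major scale: Bb C D Eb F G A
= Bb major; 6th degree = G


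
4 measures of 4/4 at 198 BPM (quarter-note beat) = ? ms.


Step by step:
Quarter-note beat duration = 60000 / 198 ms
Beats per measure (4/4) = 4
One measure = 4 × 60000 / 198 = 240000 / 198 ms
4 measures = 4 × 240000 / 198 = 960000 / 198
= 4848.5 ms


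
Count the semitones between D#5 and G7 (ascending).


Working:
Absolute semitone position = octave×12 + chromatic position
D#5: 5×12 + 3 = 63
G7: 7×12 + 7 = 91
Difference = 91 - 63 = 28
= 28 semitones


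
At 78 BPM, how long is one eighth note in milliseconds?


Solution.
One quarter-note beat = 60000 / BPM = 60000 / 78 ms
Eighth note = 1/2 × quarter note
Duration = 1/2 × 60000 / 78 = 30000 / 78
= 384.6 ms


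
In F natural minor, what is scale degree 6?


Reasoning:
Natural minor scale pattern: W-H-W-W-H-W-W (2-1-2-2-1-2-2 semitones)
Starting from F:
  F + 2 semitones → G
  G + 1 semitone → Ab
  Ab + 2 semitones → Bb
  Bb + 2 semitones → C
  C + 1 semitone → Db
  Db + 2 semitones → Eb
  Eb + 2 semitones → F
Scale: F G Ab Bb C Db Eb
Degree 6 = Db


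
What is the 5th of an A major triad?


Major triad = root + major 3rd (4 semitones) + perfect 5th (7 semitones)
A triad on A stacks thirds, so the chord tones use letter names A-C-E
Root: A
Major 3rd above A: C#
Perfect 5th above A: E
The 5th = E


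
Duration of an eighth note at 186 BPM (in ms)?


One quarter-note beat = 60000 / BPM = 60000 / 186 ms
Eighth note = 1/2 × quarter note
Duration = 1/2 × 60000 / 186 = 30000 / 186
= 161.3 ms


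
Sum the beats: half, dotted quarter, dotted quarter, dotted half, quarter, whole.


Step by step:
Beat values:
  half = 2 beats
  dotted quarter = 1.5 beats
  dotted quarter = 1.5 beats
  dotted half = 3 beats
  quarter = 1 beat
  whole = 4 beats
Sum = 2 + 1.5 + 1.5 + 3 + 1 + 4
= 13 beats


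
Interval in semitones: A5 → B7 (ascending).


Step by step:
Absolute semitone position = octave×12 + chromatic position
A5: 5×12 + 9 = 69
B7: 7×12 + 11 = 95
Difference = 95 - 69 = 26
= 26 semitones


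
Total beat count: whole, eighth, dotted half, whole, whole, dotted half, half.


Reasoning:
Beat values:
  whole = 4 beats
  eighth = 0.5 beats
  dotted half = 3 beats
  whole = 4 beats
  whole = 4 beats
  dotted half = 3 beats
  half = 2 beats
Sum = 4 + 0.5 + 3 + 4 + 4 + 3 + 2
= 20.5 beats


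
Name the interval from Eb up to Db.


Reasoning:
Letter names: E → D spans 7 letter names → a 7th
Semitones: Eb → Db = 10 half-steps
A 7th of 10 semitones is a minor 7th
= minor 7th


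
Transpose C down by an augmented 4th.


Reasoning:
augmented 4th: 4 letter names, 6 semitones
Letter: C - 3 → G
Pitch: C - 6 semitones, spelled as a G → Gb
= Gb


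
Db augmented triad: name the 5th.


Augmented triad = root + major 3rd (4 semitones) + augmented 5th (8 semitones)
A triad on Db stacks thirds, so the chord tones use letter names D-F-A
Root: Db
Major 3rd above Db: F
Augmented 5th above Db: A
The 5th = A


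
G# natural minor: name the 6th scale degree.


Let's work it out.
Natural minor scale pattern: W-H-W-W-H-W-W (2-1-2-2-1-2-2 semitones)
Starting from G#:
  G# + 2 semitones → A#
  A# + 1 semitone → B
  B + 2 semitones → C#
  C# + 2 semitones → D#
  D# + 1 semitone → E
  E + 2 semitones → F#
  F# + 2 semitones → G#
Scale: G# A# B C# D# E F#
Degree 6 = E


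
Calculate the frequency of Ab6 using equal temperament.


f = 440 × 2^(n/12) where n = semitones from A4
Ab6: 23 semitones from A4
f = 440 × 2^(23/12)
f = 1661.22 Hz


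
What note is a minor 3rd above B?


Reasoning:
A 3rd spans 3 letter names, so from B we land on D
A minor 3rd = 3 semitones above B
Spell D at that pitch: D
= D


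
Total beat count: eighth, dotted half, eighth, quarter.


Beat values:
  eighth = 0.5 beats
  dotted half = 3 beats
  eighth = 0.5 beats
  quarter = 1 beat
Sum = 0.5 + 3 + 0.5 + 1
= 5 beats


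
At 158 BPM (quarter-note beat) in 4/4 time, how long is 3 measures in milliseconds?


Let's work it out.
Quarter-note beat duration = 60000 / 158 ms
Beats per measure (4/4) = 4
One measure = 4 × 60000 / 158 = 240000 / 158 ms
3 measures = 3 × 240000 / 158 = 720000 / 158
= 4557.0 ms


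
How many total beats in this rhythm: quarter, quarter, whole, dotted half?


Reasoning:
Beat values:
  quarter = 1 beat
  quarter = 1 beat
  whole = 4 beats
  dotted half = 3 beats
Sum = 1 + 1 + 4 + 3
= 9 beats


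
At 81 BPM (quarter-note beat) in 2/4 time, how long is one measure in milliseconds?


Solution.
Quarter-note beat duration = 60000 / 81 ms
Beats per measure (2/4) = 2
One measure = 2 × 60000 / 81 = 120000 / 81 ms
= 1481.5 ms


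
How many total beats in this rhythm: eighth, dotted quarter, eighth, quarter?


Let's work it out.
Beat values:
  eighth = 0.5 beats
  dotted quarter = 1.5 beats
  eighth = 0.5 beats
  quarter = 1 beat
Sum = 0.5 + 1.5 + 0.5 + 1
= 3.5 beats


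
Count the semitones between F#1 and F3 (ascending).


Let's work it out.
Absolute semitone position = octave×12 + chromatic position
F#1: 1×12 + 6 = 18
F3: 3×12 + 5 = 41
Difference = 41 - 18 = 23
= 23 semitones


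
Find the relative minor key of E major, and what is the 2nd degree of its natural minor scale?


Reasoning:
The relative minor shares the major's key signature and starts on its 6th degree
6th degree = a major 6th above the tonic; a major 6th above E is C#
→ relative minor of E major is C# minor
C# natural minor scale: C# D# E F# G# A B
= C# minor; 2nd degree = D#


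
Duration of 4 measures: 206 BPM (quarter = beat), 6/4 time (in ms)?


Let's work it out.
Quarter-note beat duration = 60000 / 206 ms
Beats per measure (6/4) = 6
One measure = 6 × 60000 / 206 = 360000 / 206 ms
4 measures = 4 × 360000 / 206 = 1440000 / 206
= 6990.3 ms


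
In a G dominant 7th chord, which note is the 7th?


Solution.
Dominant 7th chord = root + major 3rd + perfect 5th + minor 7th
Seventh chords stack in thirds, so the letter names are G-B-D-F
Root: G
Major 3rd above G: B
Perfect 5th above G: D
Minor 7th above G: F
The 7th = F


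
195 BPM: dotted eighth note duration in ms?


Let's work it out.
One quarter-note beat = 60000 / BPM = 60000 / 195 ms
Dotted eighth note = 3/4 × quarter note
Duration = 3/4 × 60000 / 195 = 45000 / 195
= 230.8 ms


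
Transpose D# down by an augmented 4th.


augmented 4th: 4 letter names, 6 semitones
Letter: D - 3 → A
Pitch: D# - 6 semitones, spelled as an A → A
= A


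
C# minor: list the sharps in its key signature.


Step by step:
Sharp minor keys follow the circle of fifths: A(0), E(1), B(2), F#(3), C#(4), G#(5), D#(6), A#(7)
C# minor has 4 sharps
Order of sharps: F# C# G# D# A# E# B# → first 4: F#, C#, G#, D#
= F#, C#, G#, D#


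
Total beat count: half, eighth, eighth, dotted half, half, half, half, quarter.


Let's work it out.
Beat values:
  half = 2 beats
  eighth = 0.5 beats
  eighth = 0.5 beats
  dotted half = 3 beats
  half = 2 beats
  half = 2 beats
  half = 2 beats
  quarter = 1 beat
Sum = 2 + 0.5 + 0.5 + 3 + 2 + 2 + 2 + 1
= 13 beats


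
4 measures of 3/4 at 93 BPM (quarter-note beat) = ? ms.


Working:
Quarter-note beat duration = 60000 / 93 ms
Beats per measure (3/4) = 3
One measure = 3 × 60000 / 93 = 180000 / 93 ms
4 measures = 4 × 180000 / 93 = 720000 / 93
= 7741.9 ms


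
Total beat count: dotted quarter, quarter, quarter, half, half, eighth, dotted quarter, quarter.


Working:
Beat values:
  dotted quarter = 1.5 beats
  quarter = 1 beat
  quarter = 1 beat
  half = 2 beats
  half = 2 beats
  eighth = 0.5 beats
  dotted quarter = 1.5 beats
  quarter = 1 beat
Sum = 1.5 + 1 + 1 + 2 + 2 + 0.5 + 1.5 + 1
= 10.5 beats


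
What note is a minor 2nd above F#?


Solution.
A 2nd spans 2 letter names, so from F we land on G
A minor 2nd = 1 semitone above F#
Spell G at that pitch: G
= G


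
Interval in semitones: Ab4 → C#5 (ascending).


Step by step:
Absolute semitone position = octave×12 + chromatic position
Ab4: 4×12 + 8 = 56
C#5: 5×12 + 1 = 61
Difference = 61 - 56 = 5
= 5 semitones


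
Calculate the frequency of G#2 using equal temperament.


f = 440 × 2^(n/12) where n = semitones from A4
G#2: -25 semitones from A4
f = 440 × 2^(-25/12)
f = 103.83 Hz


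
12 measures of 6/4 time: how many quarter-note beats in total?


Working:
Time signature 6/4: the bottom number 4 means the quarter note gets one count
The top number 6 means 6 quarter-note beats per measure
Total = 6 × 12 measures
= 72 quarter-note beats


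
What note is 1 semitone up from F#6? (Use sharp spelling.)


Reasoning:
F#6: chromatic position 6 in octave 6 → absolute = 6×12 + 6 = 78
Transpose up 1: 78 + 1 = 79
79 = 6×12 + 7 → G in octave 6
Result = G6


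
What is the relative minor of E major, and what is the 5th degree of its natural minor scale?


Let's work it out.
The relative minor shares the major's key signature and starts on its 6th degree
6th degree = a major 6th above the tonic; a major 6th above E is C#
→ relative minor of E major is C# minor
C# natural minor scale: C# D# E F# G# A B
= C# minor; 5th degree = G#


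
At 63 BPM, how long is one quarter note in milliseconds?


Step by step:
One quarter-note beat = 60000 / BPM = 60000 / 63 ms
Duration = 60000 / 63
= 952.4 ms


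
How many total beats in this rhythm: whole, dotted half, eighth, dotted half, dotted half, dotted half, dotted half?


Reasoning:
Beat values:
  whole = 4 beats
  dotted half = 3 beats
  eighth = 0.5 beats
  dotted half = 3 beats
  dotted half = 3 beats
  dotted half = 3 beats
  dotted half = 3 beats
Sum = 4 + 3 + 0.5 + 3 + 3 + 3 + 3
= 19.5 beats


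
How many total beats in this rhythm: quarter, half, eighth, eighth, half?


Beat values:
  quarter = 1 beat
  half = 2 beats
  eighth = 0.5 beats
  eighth = 0.5 beats
  half = 2 beats
Sum = 1 + 2 + 0.5 + 0.5 + 2
= 6 beats


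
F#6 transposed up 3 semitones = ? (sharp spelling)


F#6: chromatic position 6 in octave 6 → absolute = 6×12 + 6 = 78
Transpose up 3: 78 + 3 = 81
81 = 6×12 + 9 → A in octave 6
Result = A6


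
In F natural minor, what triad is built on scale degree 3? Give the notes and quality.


Working:
F natural minor scale: F G Ab Bb C Db Eb
Diatonic triad on degree 3 stacks scale notes 3, 5, 7: Ab C Eb
Ab→C = 4 semitones; Ab→Eb = 7 semitones → major triad
= Ab C Eb (major)


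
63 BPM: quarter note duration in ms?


Working:
One quarter-note beat = 60000 / BPM = 60000 / 63 ms
Duration = 60000 / 63
= 952.4 ms


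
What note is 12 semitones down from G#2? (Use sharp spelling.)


Solution.
G#2: chromatic position 8 in octave 2 → absolute = 2×12 + 8 = 32
Transpose down 12: 32 - 12 = 20
20 = 1×12 + 8 → G# in octave 1
Result = G#1


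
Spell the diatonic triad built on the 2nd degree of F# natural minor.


Step by step:
F# natural minor scale: F# G# A B C# D E
Diatonic triad on degree 2 stacks scale notes 2, 4, 6: G# B D
G#→B = 3 semitones; G#→D = 6 semitones → diminished triad
= G# B D (diminished)


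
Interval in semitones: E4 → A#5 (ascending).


Absolute semitone position = octave×12 + chromatic position
E4: 4×12 + 4 = 52
A#5: 5×12 + 10 = 70
Difference = 70 - 52 = 18
= 18 semitones


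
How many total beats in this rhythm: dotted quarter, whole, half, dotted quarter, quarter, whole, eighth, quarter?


Beat values:
  dotted quarter = 1.5 beats
  whole = 4 beats
  half = 2 beats
  dotted quarter = 1.5 beats
  quarter = 1 beat
  whole = 4 beats
  eighth = 0.5 beats
  quarter = 1 beat
Sum = 1.5 + 4 + 2 + 1.5 + 1 + 4 + 0.5 + 1
= 15.5 beats


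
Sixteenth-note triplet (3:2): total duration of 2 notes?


Solution.
Triplet: 3 notes occupy the space of 2 sixteenth notes
Space = 2 × 1/4 = 1/2 beats
Each triplet note = 1/2 / 3 = 1/6 beats
2 notes = 2 × 1/6 = 1/3
= 1/3 beats


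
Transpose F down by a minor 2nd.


Let's work it out.
minor 2nd: 2 letter names, 1 semitones
Letter: F - 1 → E
Pitch: F - 1 semitones, spelled as an E → E
= E


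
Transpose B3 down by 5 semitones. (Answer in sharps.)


Working:
B3: chromatic position 11 in octave 3 → absolute = 3×12 + 11 = 47
Transpose down 5: 47 - 5 = 42
42 = 3×12 + 6 → F# in octave 3
Result = F#3


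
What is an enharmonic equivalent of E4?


Enharmonic notes sound the same pitch but are spelled with different letter names
E and D## name the same pitch class
= D##4


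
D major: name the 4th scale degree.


Let's work it out.
Major scale pattern: W-W-H-W-W-W-H (2-2-1-2-2-2-1 semitones)
Starting from D:
  D + 2 semitones → E
  E + 2 semitones → F#
  F# + 1 semitone → G
  G + 2 semitones → A
  A + 2 semitones → B
  B + 2 semitones → C#
  C# + 1 semitone → D
Scale: D E F# G A B C#
Degree 4 = G


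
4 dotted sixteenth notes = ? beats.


Let's work it out.
Base sixteenth note = 1/4 beats
Dot 1 adds half the previous value: +1/8
One dotted sixteenth = 1/4 + 1/8 = 3/8
4 of them = 4 × 3/8 = 3/2
= 3/2 beats


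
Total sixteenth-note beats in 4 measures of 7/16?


Solution.
Time signature 7/16: the bottom number 16 means the sixteenth note gets one count
The top number 7 means 7 sixteenth-note beats per measure
Total = 7 × 4 measures
= 28 sixteenth-note beats


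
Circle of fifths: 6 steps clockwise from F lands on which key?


Step by step:
Each clockwise step on the circle of fifths moves up a perfect 5th
From F: F → C → G → D → A → E → B
= B


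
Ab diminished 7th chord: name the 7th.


Let's work it out.
Diminished 7th chord = root + minor 3rd + diminished 5th + diminished 7th
Seventh chords stack in thirds, so the letter names are A-C-E-G
Root: Ab
Minor 3rd above Ab: Cb
Diminished 5th above Ab: Ebb
Diminished 7th above Ab: Gbb
The 7th = Gbb


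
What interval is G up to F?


Letter names: G → F spans 7 letter names → a 7th
Semitones: G → F = 10 half-steps
A 7th of 10 semitones is a minor 7th
= minor 7th


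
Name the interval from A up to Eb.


Solution.
Letter names: A → E spans 5 letter names → a 5th
Semitones: A → Eb = 6 half-steps
A 5th of 6 semitones is a diminished 5th
= diminished 5th


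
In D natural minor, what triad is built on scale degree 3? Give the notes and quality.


Working:
D natural minor scale: D E F G A Bb C
Diatonic triad on degree 3 stacks scale notes 3, 5, 7: F A C
F→A = 4 semitones; F→C = 7 semitones → major triad
= F A C (major)


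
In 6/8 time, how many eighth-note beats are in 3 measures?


Time signature 6/8: the bottom number 8 means the eighth note gets one count
The top number 6 means 6 eighth-note beats per measure
Total = 6 × 3 measures
= 18 eighth-note beats


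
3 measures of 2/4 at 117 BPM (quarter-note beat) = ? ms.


Quarter-note beat duration = 60000 / 117 ms
Beats per measure (2/4) = 2
One measure = 2 × 60000 / 117 = 120000 / 117 ms
3 measures = 3 × 120000 / 117 = 360000 / 117
= 3076.9 ms


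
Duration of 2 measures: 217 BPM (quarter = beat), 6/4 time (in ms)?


Step by step:
Quarter-note beat duration = 60000 / 217 ms
Beats per measure (6/4) = 6
One measure = 6 × 60000 / 217 = 360000 / 217 ms
2 measures = 2 × 360000 / 217 = 720000 / 217
= 3318.0 ms


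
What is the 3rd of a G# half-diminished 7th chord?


Half-diminished 7th chord = root + minor 3rd + diminished 5th + minor 7th
Seventh chords stack in thirds, so the letter names are G-B-D-F
Root: G#
Minor 3rd above G#: B
Diminished 5th above G#: D
Minor 7th above G#: F#
The 3rd = B


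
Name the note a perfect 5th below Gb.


Working:
A 5th spans 5 letter names, so from G we land on C
A perfect 5th = 7 semitones below Gb
Spell C at that pitch: Cb
= Cb


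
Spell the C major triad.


Solution.
Major triad = root + major 3rd (4 semitones) + perfect 5th (7 semitones)
A triad on C stacks thirds, so the chord tones use letter names C-E-G
Root: C
Major 3rd above C: E
Perfect 5th above C: G
Chord = C E G


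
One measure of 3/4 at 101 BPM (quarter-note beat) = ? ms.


Reasoning:
Quarter-note beat duration = 60000 / 101 ms
Beats per measure (3/4) = 3
One measure = 3 × 60000 / 101 = 180000 / 101 ms
= 1782.2 ms
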